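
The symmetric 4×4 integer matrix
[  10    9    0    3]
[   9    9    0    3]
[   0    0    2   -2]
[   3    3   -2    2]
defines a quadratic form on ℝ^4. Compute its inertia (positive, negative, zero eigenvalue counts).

Answer: (3, 1, 0)

Derivation:
step 0: pivot 10 → sign +
step 1: pivot 9/10 → sign +
step 2: pivot 2 → sign +
step 3: pivot -1 → sign −
signature = (3, 1, 0)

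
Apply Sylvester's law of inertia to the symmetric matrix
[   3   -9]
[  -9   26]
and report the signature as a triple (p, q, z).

step 0: pivot 3 → sign +
step 1: pivot -1 → sign −
signature = (1, 1, 0)

Answer: (1, 1, 0)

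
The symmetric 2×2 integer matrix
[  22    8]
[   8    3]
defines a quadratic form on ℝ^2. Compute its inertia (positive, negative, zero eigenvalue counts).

step 0: pivot 22 → sign +
step 1: pivot 1/11 → sign +
signature = (2, 0, 0)

Answer: (2, 0, 0)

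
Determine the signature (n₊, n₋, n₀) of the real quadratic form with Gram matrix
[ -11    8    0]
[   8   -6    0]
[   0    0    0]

step 0: pivot -11 → sign −
step 1: pivot -2/11 → sign −
step 2: row/col 2 already zero → sign 0
signature = (0, 2, 1)

Answer: (0, 2, 1)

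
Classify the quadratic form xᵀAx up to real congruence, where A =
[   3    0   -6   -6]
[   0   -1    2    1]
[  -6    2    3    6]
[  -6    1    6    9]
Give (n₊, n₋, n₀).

Answer: (2, 2, 0)

Derivation:
step 0: pivot 3 → sign +
step 1: pivot -1 → sign −
step 2: pivot -5 → sign −
step 3: pivot 6/5 → sign +
signature = (2, 2, 0)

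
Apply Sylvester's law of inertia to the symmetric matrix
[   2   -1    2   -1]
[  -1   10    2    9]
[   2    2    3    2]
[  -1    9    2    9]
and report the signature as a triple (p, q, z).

Answer: (3, 1, 0)

Derivation:
step 0: pivot 2 → sign +
step 1: pivot 19/2 → sign +
step 2: pivot 1/19 → sign +
step 3: pivot -1 → sign −
signature = (3, 1, 0)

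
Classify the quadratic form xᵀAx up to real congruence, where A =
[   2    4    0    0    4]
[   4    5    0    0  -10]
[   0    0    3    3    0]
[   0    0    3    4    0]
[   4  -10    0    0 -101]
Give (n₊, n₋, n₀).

Answer: (3, 2, 0)

Derivation:
step 0: pivot 2 → sign +
step 1: pivot -3 → sign −
step 2: pivot 3 → sign +
step 3: pivot 1 → sign +
step 4: pivot -1 → sign −
signature = (3, 2, 0)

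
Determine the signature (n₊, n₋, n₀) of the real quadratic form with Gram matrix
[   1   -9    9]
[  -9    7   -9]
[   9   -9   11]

step 0: pivot 1 → sign +
step 1: pivot -74 → sign −
step 2: pivot 2/37 → sign +
signature = (2, 1, 0)

Answer: (2, 1, 0)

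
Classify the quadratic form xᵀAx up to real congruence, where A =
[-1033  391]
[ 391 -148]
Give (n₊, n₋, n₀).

Answer: (0, 2, 0)

Derivation:
step 0: pivot -1033 → sign −
step 1: pivot -3/1033 → sign −
signature = (0, 2, 0)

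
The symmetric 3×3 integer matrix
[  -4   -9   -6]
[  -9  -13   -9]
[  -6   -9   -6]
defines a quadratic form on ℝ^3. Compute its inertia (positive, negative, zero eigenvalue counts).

step 0: pivot -4 → sign −
step 1: pivot 29/4 → sign +
step 2: pivot 6/29 → sign +
signature = (2, 1, 0)

Answer: (2, 1, 0)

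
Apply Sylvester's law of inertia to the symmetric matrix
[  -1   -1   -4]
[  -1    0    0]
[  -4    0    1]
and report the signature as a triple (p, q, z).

Answer: (2, 1, 0)

Derivation:
step 0: pivot -1 → sign −
step 1: pivot 1 → sign +
step 2: pivot 1 → sign +
signature = (2, 1, 0)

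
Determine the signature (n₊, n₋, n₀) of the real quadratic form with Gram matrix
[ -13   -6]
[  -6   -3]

Answer: (0, 2, 0)

Derivation:
step 0: pivot -13 → sign −
step 1: pivot -3/13 → sign −
signature = (0, 2, 0)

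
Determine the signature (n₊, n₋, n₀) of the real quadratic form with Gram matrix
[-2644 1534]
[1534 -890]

step 0: pivot -2644 → sign −
step 1: pivot -1/661 → sign −
signature = (0, 2, 0)

Answer: (0, 2, 0)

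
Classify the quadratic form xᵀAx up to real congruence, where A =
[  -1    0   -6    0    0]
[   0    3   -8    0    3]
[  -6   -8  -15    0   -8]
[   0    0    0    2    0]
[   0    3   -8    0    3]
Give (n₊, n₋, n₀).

step 0: pivot -1 → sign −
step 1: pivot 3 → sign +
step 2: pivot -1/3 → sign −
step 3: pivot 2 → sign +
step 4: row/col 4 already zero → sign 0
signature = (2, 2, 1)

Answer: (2, 2, 1)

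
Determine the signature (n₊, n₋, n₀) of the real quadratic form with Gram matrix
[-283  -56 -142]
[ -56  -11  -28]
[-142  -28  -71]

Answer: (2, 1, 0)

Derivation:
step 0: pivot -283 → sign −
step 1: pivot 23/283 → sign +
step 2: pivot 3/23 → sign +
signature = (2, 1, 0)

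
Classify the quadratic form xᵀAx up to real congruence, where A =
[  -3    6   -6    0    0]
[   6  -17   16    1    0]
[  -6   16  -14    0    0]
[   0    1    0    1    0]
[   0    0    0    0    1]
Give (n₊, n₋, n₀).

Answer: (3, 2, 0)

Derivation:
step 0: pivot -3 → sign −
step 1: pivot -5 → sign −
step 2: pivot 6/5 → sign +
step 3: pivot 2/3 → sign +
step 4: pivot 1 → sign +
signature = (3, 2, 0)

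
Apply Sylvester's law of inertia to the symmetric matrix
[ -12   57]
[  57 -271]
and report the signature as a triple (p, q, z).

step 0: pivot -12 → sign −
step 1: pivot -1/4 → sign −
signature = (0, 2, 0)

Answer: (0, 2, 0)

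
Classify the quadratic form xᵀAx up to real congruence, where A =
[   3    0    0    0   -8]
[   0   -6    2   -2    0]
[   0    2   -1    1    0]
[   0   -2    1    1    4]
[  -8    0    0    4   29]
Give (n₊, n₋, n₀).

step 0: pivot 3 → sign +
step 1: pivot -6 → sign −
step 2: pivot -1/3 → sign −
step 3: pivot 2 → sign +
step 4: pivot -1/3 → sign −
signature = (2, 3, 0)

Answer: (2, 3, 0)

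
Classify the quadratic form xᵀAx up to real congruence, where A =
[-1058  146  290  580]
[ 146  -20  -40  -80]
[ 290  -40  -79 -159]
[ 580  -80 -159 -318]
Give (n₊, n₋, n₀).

step 0: pivot -1058 → sign −
step 1: pivot 78/529 → sign +
step 2: pivot 19/39 → sign +
step 3: pivot -1/19 → sign −
signature = (2, 2, 0)

Answer: (2, 2, 0)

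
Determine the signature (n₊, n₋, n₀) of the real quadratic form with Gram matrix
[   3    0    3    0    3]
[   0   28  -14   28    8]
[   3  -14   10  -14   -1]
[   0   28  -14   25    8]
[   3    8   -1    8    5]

step 0: pivot 3 → sign +
step 1: pivot 28 → sign +
step 2: pivot -3 → sign −
step 3: pivot -2/7 → sign −
step 4: row/col 4 already zero → sign 0
signature = (2, 2, 1)

Answer: (2, 2, 1)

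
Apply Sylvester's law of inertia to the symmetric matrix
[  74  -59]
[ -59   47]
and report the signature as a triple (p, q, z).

step 0: pivot 74 → sign +
step 1: pivot -3/74 → sign −
signature = (1, 1, 0)

Answer: (1, 1, 0)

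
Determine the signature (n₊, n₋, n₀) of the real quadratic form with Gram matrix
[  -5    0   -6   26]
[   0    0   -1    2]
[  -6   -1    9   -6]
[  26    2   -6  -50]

step 0: pivot -5 → sign −
step 1: pivot 81/5 → sign +
step 2: pivot -5/81 → sign −
step 3: pivot 6/5 → sign +
signature = (2, 2, 0)

Answer: (2, 2, 0)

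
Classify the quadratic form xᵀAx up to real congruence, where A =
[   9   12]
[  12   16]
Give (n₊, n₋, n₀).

step 0: pivot 9 → sign +
step 1: row/col 1 already zero → sign 0
signature = (1, 0, 1)

Answer: (1, 0, 1)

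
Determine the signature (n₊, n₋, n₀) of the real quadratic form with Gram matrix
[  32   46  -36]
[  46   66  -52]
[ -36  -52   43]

step 0: pivot 32 → sign +
step 1: pivot -1/8 → sign −
step 2: pivot 3 → sign +
signature = (2, 1, 0)

Answer: (2, 1, 0)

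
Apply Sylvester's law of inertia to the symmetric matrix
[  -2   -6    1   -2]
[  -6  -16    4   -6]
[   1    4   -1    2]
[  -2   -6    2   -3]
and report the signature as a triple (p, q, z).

Answer: (1, 2, 1)

Derivation:
step 0: pivot -2 → sign −
step 1: pivot 2 → sign +
step 2: pivot -1 → sign −
step 3: row/col 3 already zero → sign 0
signature = (1, 2, 1)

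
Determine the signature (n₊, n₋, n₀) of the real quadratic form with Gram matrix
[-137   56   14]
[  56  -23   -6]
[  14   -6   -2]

step 0: pivot -137 → sign −
step 1: pivot -15/137 → sign −
step 2: pivot 2/15 → sign +
signature = (1, 2, 0)

Answer: (1, 2, 0)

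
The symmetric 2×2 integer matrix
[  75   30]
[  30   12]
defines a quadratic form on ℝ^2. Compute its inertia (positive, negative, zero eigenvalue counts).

Answer: (1, 0, 1)

Derivation:
step 0: pivot 75 → sign +
step 1: row/col 1 already zero → sign 0
signature = (1, 0, 1)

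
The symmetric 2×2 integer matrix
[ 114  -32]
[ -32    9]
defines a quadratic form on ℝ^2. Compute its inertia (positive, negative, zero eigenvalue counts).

Answer: (2, 0, 0)

Derivation:
step 0: pivot 114 → sign +
step 1: pivot 1/57 → sign +
signature = (2, 0, 0)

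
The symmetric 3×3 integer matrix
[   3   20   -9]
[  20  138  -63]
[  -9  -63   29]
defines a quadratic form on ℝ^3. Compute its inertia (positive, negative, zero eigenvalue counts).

Answer: (3, 0, 0)

Derivation:
step 0: pivot 3 → sign +
step 1: pivot 14/3 → sign +
step 2: pivot 1/14 → sign +
signature = (3, 0, 0)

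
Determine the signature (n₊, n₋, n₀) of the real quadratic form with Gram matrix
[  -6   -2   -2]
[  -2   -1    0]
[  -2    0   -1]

Answer: (1, 2, 0)

Derivation:
step 0: pivot -6 → sign −
step 1: pivot -1/3 → sign −
step 2: pivot 1 → sign +
signature = (1, 2, 0)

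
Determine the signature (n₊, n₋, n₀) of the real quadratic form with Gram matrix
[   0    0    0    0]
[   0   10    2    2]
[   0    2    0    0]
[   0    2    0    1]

step 0: pivot 10 → sign +
step 1: pivot -2/5 → sign −
step 2: pivot 1 → sign +
step 3: row/col 3 already zero → sign 0
signature = (2, 1, 1)

Answer: (2, 1, 1)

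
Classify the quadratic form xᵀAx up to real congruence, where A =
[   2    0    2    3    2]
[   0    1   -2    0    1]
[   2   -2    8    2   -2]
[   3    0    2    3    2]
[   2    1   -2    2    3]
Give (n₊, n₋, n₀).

Answer: (3, 1, 1)

Derivation:
step 0: pivot 2 → sign +
step 1: pivot 1 → sign +
step 2: pivot 2 → sign +
step 3: pivot -2 → sign −
step 4: row/col 4 already zero → sign 0
signature = (3, 1, 1)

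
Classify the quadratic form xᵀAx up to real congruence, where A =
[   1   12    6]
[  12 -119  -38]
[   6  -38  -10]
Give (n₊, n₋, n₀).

Answer: (2, 1, 0)

Derivation:
step 0: pivot 1 → sign +
step 1: pivot -263 → sign −
step 2: pivot 2/263 → sign +
signature = (2, 1, 0)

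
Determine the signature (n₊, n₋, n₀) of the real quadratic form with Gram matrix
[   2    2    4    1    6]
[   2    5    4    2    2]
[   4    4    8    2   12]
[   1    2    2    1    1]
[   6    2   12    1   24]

step 0: pivot 2 → sign +
step 1: pivot 3 → sign +
step 2: pivot 1/6 → sign +
step 3: pivot -2 → sign −
step 4: row/col 4 already zero → sign 0
signature = (3, 1, 1)

Answer: (3, 1, 1)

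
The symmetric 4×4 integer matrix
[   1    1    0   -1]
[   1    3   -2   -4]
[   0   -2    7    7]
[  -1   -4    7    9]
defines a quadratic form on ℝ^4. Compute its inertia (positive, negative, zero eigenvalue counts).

Answer: (4, 0, 0)

Derivation:
step 0: pivot 1 → sign +
step 1: pivot 2 → sign +
step 2: pivot 5 → sign +
step 3: pivot 3/10 → sign +
signature = (4, 0, 0)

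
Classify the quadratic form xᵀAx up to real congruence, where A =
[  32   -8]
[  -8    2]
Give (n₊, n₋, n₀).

Answer: (1, 0, 1)

Derivation:
step 0: pivot 32 → sign +
step 1: row/col 1 already zero → sign 0
signature = (1, 0, 1)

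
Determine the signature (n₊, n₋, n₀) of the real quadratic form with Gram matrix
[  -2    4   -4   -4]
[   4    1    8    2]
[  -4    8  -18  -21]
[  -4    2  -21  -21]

Answer: (1, 3, 0)

Derivation:
step 0: pivot -2 → sign −
step 1: pivot 9 → sign +
step 2: pivot -10 → sign −
step 3: pivot -1/10 → sign −
signature = (1, 3, 0)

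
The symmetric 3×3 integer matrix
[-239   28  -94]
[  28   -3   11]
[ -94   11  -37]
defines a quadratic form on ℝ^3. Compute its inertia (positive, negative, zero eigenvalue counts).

step 0: pivot -239 → sign −
step 1: pivot 67/239 → sign +
step 2: pivot -2/67 → sign −
signature = (1, 2, 0)

Answer: (1, 2, 0)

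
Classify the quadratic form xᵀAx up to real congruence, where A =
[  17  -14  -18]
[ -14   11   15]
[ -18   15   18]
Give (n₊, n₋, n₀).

Answer: (1, 2, 0)

Derivation:
step 0: pivot 17 → sign +
step 1: pivot -9/17 → sign −
step 2: pivot -1 → sign −
signature = (1, 2, 0)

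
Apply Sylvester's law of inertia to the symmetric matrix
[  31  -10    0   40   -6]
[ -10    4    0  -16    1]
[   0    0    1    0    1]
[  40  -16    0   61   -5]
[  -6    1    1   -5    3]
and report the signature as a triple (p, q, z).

Answer: (4, 1, 0)

Derivation:
step 0: pivot 31 → sign +
step 1: pivot 24/31 → sign +
step 2: pivot 1 → sign +
step 3: pivot -3 → sign −
step 4: pivot 1/24 → sign +
signature = (4, 1, 0)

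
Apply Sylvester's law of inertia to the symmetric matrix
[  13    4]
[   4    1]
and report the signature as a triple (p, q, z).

step 0: pivot 13 → sign +
step 1: pivot -3/13 → sign −
signature = (1, 1, 0)

Answer: (1, 1, 0)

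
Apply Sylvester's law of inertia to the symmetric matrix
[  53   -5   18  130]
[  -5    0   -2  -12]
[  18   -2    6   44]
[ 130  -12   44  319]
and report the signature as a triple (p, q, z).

Answer: (2, 2, 0)

Derivation:
step 0: pivot 53 → sign +
step 1: pivot -25/53 → sign −
step 2: pivot 2/25 → sign +
step 3: pivot -1 → sign −
signature = (2, 2, 0)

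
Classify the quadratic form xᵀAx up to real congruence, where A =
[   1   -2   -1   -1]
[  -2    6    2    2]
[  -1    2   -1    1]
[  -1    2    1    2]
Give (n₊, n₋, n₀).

Answer: (3, 1, 0)

Derivation:
step 0: pivot 1 → sign +
step 1: pivot 2 → sign +
step 2: pivot -2 → sign −
step 3: pivot 1 → sign +
signature = (3, 1, 0)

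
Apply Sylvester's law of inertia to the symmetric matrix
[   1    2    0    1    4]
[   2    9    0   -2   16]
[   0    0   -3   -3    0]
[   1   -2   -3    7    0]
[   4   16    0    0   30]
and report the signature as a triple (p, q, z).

Answer: (4, 1, 0)

Derivation:
step 0: pivot 1 → sign +
step 1: pivot 5 → sign +
step 2: pivot -3 → sign −
step 3: pivot 29/5 → sign +
step 4: pivot 6/29 → sign +
signature = (4, 1, 0)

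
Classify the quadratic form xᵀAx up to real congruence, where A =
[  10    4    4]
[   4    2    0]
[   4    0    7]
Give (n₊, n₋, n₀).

Answer: (2, 1, 0)

Derivation:
step 0: pivot 10 → sign +
step 1: pivot 2/5 → sign +
step 2: pivot -1 → sign −
signature = (2, 1, 0)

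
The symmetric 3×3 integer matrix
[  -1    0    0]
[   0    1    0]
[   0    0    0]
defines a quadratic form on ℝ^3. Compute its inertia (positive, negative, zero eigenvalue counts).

Answer: (1, 1, 1)

Derivation:
step 0: pivot -1 → sign −
step 1: pivot 1 → sign +
step 2: row/col 2 already zero → sign 0
signature = (1, 1, 1)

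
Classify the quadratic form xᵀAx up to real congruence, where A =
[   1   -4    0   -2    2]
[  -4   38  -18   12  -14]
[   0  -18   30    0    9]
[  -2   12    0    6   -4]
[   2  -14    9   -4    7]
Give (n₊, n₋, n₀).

Answer: (5, 0, 0)

Derivation:
step 0: pivot 1 → sign +
step 1: pivot 22 → sign +
step 2: pivot 168/11 → sign +
step 3: pivot 4/7 → sign +
step 4: pivot 3/16 → sign +
signature = (5, 0, 0)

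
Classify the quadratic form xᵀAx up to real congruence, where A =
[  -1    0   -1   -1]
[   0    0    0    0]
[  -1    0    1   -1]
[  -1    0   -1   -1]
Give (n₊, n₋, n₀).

step 0: pivot -1 → sign −
step 1: pivot 2 → sign +
step 2: row/col 2 already zero → sign 0
step 3: row/col 3 already zero → sign 0
signature = (1, 1, 2)

Answer: (1, 1, 2)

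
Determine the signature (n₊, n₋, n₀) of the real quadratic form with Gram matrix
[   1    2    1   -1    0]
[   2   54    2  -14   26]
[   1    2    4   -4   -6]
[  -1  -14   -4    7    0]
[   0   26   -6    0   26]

Answer: (4, 0, 1)

Derivation:
step 0: pivot 1 → sign +
step 1: pivot 50 → sign +
step 2: pivot 3 → sign +
step 3: pivot 3/25 → sign +
step 4: row/col 4 already zero → sign 0
signature = (4, 0, 1)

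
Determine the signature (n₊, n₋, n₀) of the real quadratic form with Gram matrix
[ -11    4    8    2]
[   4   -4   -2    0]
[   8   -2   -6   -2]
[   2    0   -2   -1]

Answer: (1, 3, 0)

Derivation:
step 0: pivot -11 → sign −
step 1: pivot -28/11 → sign −
step 2: pivot 1/7 → sign +
step 3: pivot -1 → sign −
signature = (1, 3, 0)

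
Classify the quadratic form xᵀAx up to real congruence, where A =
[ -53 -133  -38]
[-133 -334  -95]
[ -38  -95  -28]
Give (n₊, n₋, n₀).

Answer: (0, 3, 0)

Derivation:
step 0: pivot -53 → sign −
step 1: pivot -13/53 → sign −
step 2: pivot -3/13 → sign −
signature = (0, 3, 0)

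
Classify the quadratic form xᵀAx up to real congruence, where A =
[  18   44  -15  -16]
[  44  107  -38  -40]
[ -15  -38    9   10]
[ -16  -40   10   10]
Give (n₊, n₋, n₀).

step 0: pivot 18 → sign +
step 1: pivot -5/9 → sign −
step 2: pivot -3/10 → sign −
step 3: pivot 2 → sign +
signature = (2, 2, 0)

Answer: (2, 2, 0)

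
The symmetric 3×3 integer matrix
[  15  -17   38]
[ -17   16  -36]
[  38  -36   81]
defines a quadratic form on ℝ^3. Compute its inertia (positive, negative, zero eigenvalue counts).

Answer: (2, 1, 0)

Derivation:
step 0: pivot 15 → sign +
step 1: pivot -49/15 → sign −
step 2: pivot 1/49 → sign +
signature = (2, 1, 0)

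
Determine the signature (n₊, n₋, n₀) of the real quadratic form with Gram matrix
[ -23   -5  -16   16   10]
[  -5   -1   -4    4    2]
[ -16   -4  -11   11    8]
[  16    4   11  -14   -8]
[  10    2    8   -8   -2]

step 0: pivot -23 → sign −
step 1: pivot 2/23 → sign +
step 2: pivot -3 → sign −
step 3: pivot -3 → sign −
step 4: pivot 2 → sign +
signature = (2, 3, 0)

Answer: (2, 3, 0)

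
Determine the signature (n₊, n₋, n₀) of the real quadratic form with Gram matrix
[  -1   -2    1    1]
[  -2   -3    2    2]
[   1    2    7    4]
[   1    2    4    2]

Answer: (2, 2, 0)

Derivation:
step 0: pivot -1 → sign −
step 1: pivot 1 → sign +
step 2: pivot 8 → sign +
step 3: pivot -1/8 → sign −
signature = (2, 2, 0)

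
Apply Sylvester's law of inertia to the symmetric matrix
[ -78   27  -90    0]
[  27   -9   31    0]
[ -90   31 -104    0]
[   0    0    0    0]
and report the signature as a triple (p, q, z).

Answer: (1, 2, 1)

Derivation:
step 0: pivot -78 → sign −
step 1: pivot 9/26 → sign +
step 2: pivot -2/9 → sign −
step 3: row/col 3 already zero → sign 0
signature = (1, 2, 1)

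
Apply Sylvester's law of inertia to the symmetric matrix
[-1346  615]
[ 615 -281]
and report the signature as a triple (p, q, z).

Answer: (0, 2, 0)

Derivation:
step 0: pivot -1346 → sign −
step 1: pivot -1/1346 → sign −
signature = (0, 2, 0)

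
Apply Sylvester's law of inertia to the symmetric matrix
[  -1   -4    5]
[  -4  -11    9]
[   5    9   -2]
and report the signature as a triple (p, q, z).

Answer: (1, 2, 0)

Derivation:
step 0: pivot -1 → sign −
step 1: pivot 5 → sign +
step 2: pivot -6/5 → sign −
signature = (1, 2, 0)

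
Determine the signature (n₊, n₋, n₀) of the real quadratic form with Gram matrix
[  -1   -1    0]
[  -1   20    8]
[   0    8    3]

Answer: (1, 2, 0)

Derivation:
step 0: pivot -1 → sign −
step 1: pivot 21 → sign +
step 2: pivot -1/21 → sign −
signature = (1, 2, 0)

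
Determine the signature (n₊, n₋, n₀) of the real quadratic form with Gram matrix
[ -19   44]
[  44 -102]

step 0: pivot -19 → sign −
step 1: pivot -2/19 → sign −
signature = (0, 2, 0)

Answer: (0, 2, 0)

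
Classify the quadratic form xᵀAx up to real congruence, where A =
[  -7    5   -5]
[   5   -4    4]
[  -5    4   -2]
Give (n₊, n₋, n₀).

step 0: pivot -7 → sign −
step 1: pivot -3/7 → sign −
step 2: pivot 2 → sign +
signature = (1, 2, 0)

Answer: (1, 2, 0)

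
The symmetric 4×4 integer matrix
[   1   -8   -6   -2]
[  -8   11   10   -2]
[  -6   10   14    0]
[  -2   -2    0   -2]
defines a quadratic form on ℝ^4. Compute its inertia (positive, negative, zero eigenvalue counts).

Answer: (2, 2, 0)

Derivation:
step 0: pivot 1 → sign +
step 1: pivot -53 → sign −
step 2: pivot 278/53 → sign +
step 3: pivot -6/139 → sign −
signature = (2, 2, 0)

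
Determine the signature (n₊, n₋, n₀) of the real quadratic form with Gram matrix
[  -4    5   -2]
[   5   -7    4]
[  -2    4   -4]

step 0: pivot -4 → sign −
step 1: pivot -3/4 → sign −
step 2: row/col 2 already zero → sign 0
signature = (0, 2, 1)

Answer: (0, 2, 1)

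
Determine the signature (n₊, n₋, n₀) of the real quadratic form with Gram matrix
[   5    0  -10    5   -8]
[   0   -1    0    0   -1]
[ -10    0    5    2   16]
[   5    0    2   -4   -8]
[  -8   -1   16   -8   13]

step 0: pivot 5 → sign +
step 1: pivot -1 → sign −
step 2: pivot -15 → sign −
step 3: pivot 3/5 → sign +
step 4: pivot 6/5 → sign +
signature = (3, 2, 0)

Answer: (3, 2, 0)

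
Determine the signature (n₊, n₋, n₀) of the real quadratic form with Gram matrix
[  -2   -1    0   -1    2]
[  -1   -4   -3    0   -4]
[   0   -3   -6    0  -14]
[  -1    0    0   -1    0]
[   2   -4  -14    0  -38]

step 0: pivot -2 → sign −
step 1: pivot -7/2 → sign −
step 2: pivot -24/7 → sign −
step 3: pivot -3/8 → sign −
step 4: pivot -2/3 → sign −
signature = (0, 5, 0)

Answer: (0, 5, 0)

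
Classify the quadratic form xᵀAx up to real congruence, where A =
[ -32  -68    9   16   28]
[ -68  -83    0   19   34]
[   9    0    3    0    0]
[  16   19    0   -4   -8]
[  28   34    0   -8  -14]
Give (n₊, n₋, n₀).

Answer: (2, 3, 0)

Derivation:
step 0: pivot -32 → sign −
step 1: pivot 123/2 → sign +
step 2: pivot -273/656 → sign −
step 3: pivot 37/91 → sign +
step 4: pivot -6/37 → sign −
signature = (2, 3, 0)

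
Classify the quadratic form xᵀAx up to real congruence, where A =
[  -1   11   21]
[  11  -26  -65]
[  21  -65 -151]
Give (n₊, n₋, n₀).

step 0: pivot -1 → sign −
step 1: pivot 95 → sign +
step 2: pivot -6/95 → sign −
signature = (1, 2, 0)

Answer: (1, 2, 0)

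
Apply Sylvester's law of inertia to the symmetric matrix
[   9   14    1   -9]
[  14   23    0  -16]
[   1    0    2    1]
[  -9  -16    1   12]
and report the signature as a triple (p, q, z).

Answer: (3, 1, 0)

Derivation:
step 0: pivot 9 → sign +
step 1: pivot 11/9 → sign +
step 2: pivot -1/11 → sign −
step 3: pivot 3 → sign +
signature = (3, 1, 0)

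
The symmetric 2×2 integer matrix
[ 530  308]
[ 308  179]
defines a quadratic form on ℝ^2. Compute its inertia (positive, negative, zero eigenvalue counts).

step 0: pivot 530 → sign +
step 1: pivot 3/265 → sign +
signature = (2, 0, 0)

Answer: (2, 0, 0)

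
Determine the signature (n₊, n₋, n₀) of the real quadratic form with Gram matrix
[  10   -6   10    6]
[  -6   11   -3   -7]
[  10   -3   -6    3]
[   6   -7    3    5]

step 0: pivot 10 → sign +
step 1: pivot 37/5 → sign +
step 2: pivot -637/37 → sign −
step 3: pivot -6/637 → sign −
signature = (2, 2, 0)

Answer: (2, 2, 0)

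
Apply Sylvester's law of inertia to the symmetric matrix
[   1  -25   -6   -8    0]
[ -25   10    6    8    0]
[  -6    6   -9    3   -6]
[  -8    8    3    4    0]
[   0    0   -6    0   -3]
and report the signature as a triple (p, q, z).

step 0: pivot 1 → sign +
step 1: pivot -615 → sign −
step 2: pivot -2313/205 → sign −
step 3: pivot -15/257 → sign −
step 4: pivot 1/5 → sign +
signature = (2, 3, 0)

Answer: (2, 3, 0)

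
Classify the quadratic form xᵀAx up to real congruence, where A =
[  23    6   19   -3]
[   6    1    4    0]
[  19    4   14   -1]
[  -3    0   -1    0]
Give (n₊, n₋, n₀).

Answer: (2, 2, 0)

Derivation:
step 0: pivot 23 → sign +
step 1: pivot -13/23 → sign −
step 2: pivot -1/13 → sign −
step 3: pivot 1 → sign +
signature = (2, 2, 0)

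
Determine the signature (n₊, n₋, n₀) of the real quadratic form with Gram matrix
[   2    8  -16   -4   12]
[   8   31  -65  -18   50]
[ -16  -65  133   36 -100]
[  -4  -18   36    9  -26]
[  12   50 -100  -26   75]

step 0: pivot 2 → sign +
step 1: pivot -1 → sign −
step 2: pivot 6 → sign +
step 3: pivot -1 → sign −
step 4: pivot 1 → sign +
signature = (3, 2, 0)

Answer: (3, 2, 0)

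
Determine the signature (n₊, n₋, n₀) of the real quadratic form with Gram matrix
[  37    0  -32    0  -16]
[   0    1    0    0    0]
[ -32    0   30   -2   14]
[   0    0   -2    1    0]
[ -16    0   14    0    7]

step 0: pivot 37 → sign +
step 1: pivot 1 → sign +
step 2: pivot 86/37 → sign +
step 3: pivot -31/43 → sign −
step 4: pivot 3/31 → sign +
signature = (4, 1, 0)

Answer: (4, 1, 0)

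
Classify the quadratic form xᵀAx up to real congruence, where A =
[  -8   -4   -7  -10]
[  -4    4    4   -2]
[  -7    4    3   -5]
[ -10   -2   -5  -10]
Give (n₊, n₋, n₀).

step 0: pivot -8 → sign −
step 1: pivot 6 → sign +
step 2: pivot -1/4 → sign −
step 3: pivot 1 → sign +
signature = (2, 2, 0)

Answer: (2, 2, 0)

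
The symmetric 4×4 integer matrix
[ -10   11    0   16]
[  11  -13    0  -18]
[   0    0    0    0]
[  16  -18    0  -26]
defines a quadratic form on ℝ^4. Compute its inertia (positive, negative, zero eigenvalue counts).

Answer: (0, 3, 1)

Derivation:
step 0: pivot -10 → sign −
step 1: pivot -9/10 → sign −
step 2: pivot -2/9 → sign −
step 3: row/col 3 already zero → sign 0
signature = (0, 3, 1)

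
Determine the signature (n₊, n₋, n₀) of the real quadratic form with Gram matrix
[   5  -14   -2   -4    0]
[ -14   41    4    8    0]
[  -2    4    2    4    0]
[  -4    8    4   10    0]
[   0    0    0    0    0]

Answer: (3, 1, 1)

Derivation:
step 0: pivot 5 → sign +
step 1: pivot 9/5 → sign +
step 2: pivot -2/9 → sign −
step 3: pivot 2 → sign +
step 4: row/col 4 already zero → sign 0
signature = (3, 1, 1)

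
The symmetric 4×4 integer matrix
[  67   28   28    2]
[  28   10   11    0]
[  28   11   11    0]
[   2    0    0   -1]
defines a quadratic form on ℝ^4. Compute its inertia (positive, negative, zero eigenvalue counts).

Answer: (1, 3, 0)

Derivation:
step 0: pivot 67 → sign +
step 1: pivot -114/67 → sign −
step 2: pivot -47/114 → sign −
step 3: pivot -3/47 → sign −
signature = (1, 3, 0)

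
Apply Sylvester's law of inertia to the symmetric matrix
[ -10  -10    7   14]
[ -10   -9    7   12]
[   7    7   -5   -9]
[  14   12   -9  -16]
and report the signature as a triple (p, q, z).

Answer: (2, 2, 0)

Derivation:
step 0: pivot -10 → sign −
step 1: pivot 1 → sign +
step 2: pivot -1/10 → sign −
step 3: pivot 6 → sign +
signature = (2, 2, 0)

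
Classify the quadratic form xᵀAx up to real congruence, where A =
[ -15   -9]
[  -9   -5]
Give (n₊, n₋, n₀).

Answer: (1, 1, 0)

Derivation:
step 0: pivot -15 → sign −
step 1: pivot 2/5 → sign +
signature = (1, 1, 0)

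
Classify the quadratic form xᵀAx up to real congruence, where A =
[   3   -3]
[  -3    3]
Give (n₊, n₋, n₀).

step 0: pivot 3 → sign +
step 1: row/col 1 already zero → sign 0
signature = (1, 0, 1)

Answer: (1, 0, 1)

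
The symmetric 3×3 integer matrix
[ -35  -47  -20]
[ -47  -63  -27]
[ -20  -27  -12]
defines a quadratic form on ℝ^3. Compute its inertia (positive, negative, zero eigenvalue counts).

Answer: (1, 2, 0)

Derivation:
step 0: pivot -35 → sign −
step 1: pivot 4/35 → sign +
step 2: pivot -3/4 → sign −
signature = (1, 2, 0)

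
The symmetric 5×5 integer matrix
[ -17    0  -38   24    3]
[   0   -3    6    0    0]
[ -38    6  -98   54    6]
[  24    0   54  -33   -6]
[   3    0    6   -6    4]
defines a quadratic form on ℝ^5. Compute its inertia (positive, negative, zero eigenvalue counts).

step 0: pivot -17 → sign −
step 1: pivot -3 → sign −
step 2: pivot -18/17 → sign −
step 3: pivot 1 → sign +
step 4: pivot 1 → sign +
signature = (2, 3, 0)

Answer: (2, 3, 0)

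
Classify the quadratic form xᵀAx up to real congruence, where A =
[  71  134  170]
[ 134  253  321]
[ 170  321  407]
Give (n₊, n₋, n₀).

step 0: pivot 71 → sign +
step 1: pivot 7/71 → sign +
step 2: pivot -2/7 → sign −
signature = (2, 1, 0)

Answer: (2, 1, 0)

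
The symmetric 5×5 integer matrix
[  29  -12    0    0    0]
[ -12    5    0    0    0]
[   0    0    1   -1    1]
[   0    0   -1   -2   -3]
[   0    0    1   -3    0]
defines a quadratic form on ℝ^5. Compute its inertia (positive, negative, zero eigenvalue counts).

Answer: (4, 1, 0)

Derivation:
step 0: pivot 29 → sign +
step 1: pivot 1/29 → sign +
step 2: pivot 1 → sign +
step 3: pivot -3 → sign −
step 4: pivot 1/3 → sign +
signature = (4, 1, 0)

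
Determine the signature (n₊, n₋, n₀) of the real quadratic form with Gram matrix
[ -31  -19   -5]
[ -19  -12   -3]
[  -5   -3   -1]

Answer: (0, 3, 0)

Derivation:
step 0: pivot -31 → sign −
step 1: pivot -11/31 → sign −
step 2: pivot -2/11 → sign −
signature = (0, 3, 0)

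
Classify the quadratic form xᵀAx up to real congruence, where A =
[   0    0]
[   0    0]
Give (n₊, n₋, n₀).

step 0: row/col 0 already zero → sign 0
step 1: row/col 1 already zero → sign 0
signature = (0, 0, 2)

Answer: (0, 0, 2)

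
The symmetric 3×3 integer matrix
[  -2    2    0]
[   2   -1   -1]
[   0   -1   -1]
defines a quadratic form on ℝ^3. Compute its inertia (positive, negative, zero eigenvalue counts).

Answer: (1, 2, 0)

Derivation:
step 0: pivot -2 → sign −
step 1: pivot 1 → sign +
step 2: pivot -2 → sign −
signature = (1, 2, 0)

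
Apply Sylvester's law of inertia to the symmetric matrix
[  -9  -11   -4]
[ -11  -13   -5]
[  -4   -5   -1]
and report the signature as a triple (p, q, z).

step 0: pivot -9 → sign −
step 1: pivot 4/9 → sign +
step 2: pivot 3/4 → sign +
signature = (2, 1, 0)

Answer: (2, 1, 0)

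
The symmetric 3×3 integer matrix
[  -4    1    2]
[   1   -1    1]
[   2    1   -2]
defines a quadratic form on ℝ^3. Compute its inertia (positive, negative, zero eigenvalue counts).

step 0: pivot -4 → sign −
step 1: pivot -3/4 → sign −
step 2: pivot 2 → sign +
signature = (1, 2, 0)

Answer: (1, 2, 0)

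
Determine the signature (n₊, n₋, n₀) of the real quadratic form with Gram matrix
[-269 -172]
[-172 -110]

step 0: pivot -269 → sign −
step 1: pivot -6/269 → sign −
signature = (0, 2, 0)

Answer: (0, 2, 0)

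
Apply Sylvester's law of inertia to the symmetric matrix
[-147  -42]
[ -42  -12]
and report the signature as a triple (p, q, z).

Answer: (0, 1, 1)

Derivation:
step 0: pivot -147 → sign −
step 1: row/col 1 already zero → sign 0
signature = (0, 1, 1)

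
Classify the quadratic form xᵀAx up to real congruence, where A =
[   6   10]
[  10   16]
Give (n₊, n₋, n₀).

Answer: (1, 1, 0)

Derivation:
step 0: pivot 6 → sign +
step 1: pivot -2/3 → sign −
signature = (1, 1, 0)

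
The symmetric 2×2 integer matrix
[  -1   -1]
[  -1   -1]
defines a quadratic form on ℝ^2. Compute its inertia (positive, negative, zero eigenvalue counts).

Answer: (0, 1, 1)

Derivation:
step 0: pivot -1 → sign −
step 1: row/col 1 already zero → sign 0
signature = (0, 1, 1)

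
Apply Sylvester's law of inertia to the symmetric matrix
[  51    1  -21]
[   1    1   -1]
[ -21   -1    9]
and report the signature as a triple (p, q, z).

Answer: (2, 0, 1)

Derivation:
step 0: pivot 51 → sign +
step 1: pivot 50/51 → sign +
step 2: row/col 2 already zero → sign 0
signature = (2, 0, 1)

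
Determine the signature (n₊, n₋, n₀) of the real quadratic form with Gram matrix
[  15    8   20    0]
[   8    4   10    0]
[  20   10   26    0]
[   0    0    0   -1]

step 0: pivot 15 → sign +
step 1: pivot -4/15 → sign −
step 2: pivot 1 → sign +
step 3: pivot -1 → sign −
signature = (2, 2, 0)

Answer: (2, 2, 0)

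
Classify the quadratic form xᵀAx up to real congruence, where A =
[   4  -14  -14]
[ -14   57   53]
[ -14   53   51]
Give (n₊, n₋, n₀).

step 0: pivot 4 → sign +
step 1: pivot 8 → sign +
step 2: row/col 2 already zero → sign 0
signature = (2, 0, 1)

Answer: (2, 0, 1)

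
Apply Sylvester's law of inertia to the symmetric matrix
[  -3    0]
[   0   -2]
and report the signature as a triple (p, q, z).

Answer: (0, 2, 0)

Derivation:
step 0: pivot -3 → sign −
step 1: pivot -2 → sign −
signature = (0, 2, 0)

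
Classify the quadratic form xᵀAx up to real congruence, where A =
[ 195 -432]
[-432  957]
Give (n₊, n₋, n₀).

Answer: (1, 1, 0)

Derivation:
step 0: pivot 195 → sign +
step 1: pivot -3/65 → sign −
signature = (1, 1, 0)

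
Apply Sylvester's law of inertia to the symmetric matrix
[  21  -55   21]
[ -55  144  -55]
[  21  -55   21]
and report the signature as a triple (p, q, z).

Answer: (1, 1, 1)

Derivation:
step 0: pivot 21 → sign +
step 1: pivot -1/21 → sign −
step 2: row/col 2 already zero → sign 0
signature = (1, 1, 1)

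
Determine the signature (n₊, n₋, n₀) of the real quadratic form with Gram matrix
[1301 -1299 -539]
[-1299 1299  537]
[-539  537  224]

step 0: pivot 1301 → sign +
step 1: pivot 2598/1301 → sign +
step 2: pivot 3/433 → sign +
signature = (3, 0, 0)

Answer: (3, 0, 0)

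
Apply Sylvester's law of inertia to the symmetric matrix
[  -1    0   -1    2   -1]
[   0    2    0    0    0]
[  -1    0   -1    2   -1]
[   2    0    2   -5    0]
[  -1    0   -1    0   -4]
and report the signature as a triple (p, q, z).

Answer: (2, 2, 1)

Derivation:
step 0: pivot -1 → sign −
step 1: pivot 2 → sign +
step 2: pivot -1 → sign −
step 3: pivot 1 → sign +
step 4: row/col 4 already zero → sign 0
signature = (2, 2, 1)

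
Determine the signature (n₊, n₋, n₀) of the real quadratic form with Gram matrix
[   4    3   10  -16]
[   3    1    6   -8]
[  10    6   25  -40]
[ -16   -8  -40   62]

Answer: (2, 2, 0)

Derivation:
step 0: pivot 4 → sign +
step 1: pivot -5/4 → sign −
step 2: pivot 9/5 → sign +
step 3: pivot -2 → sign −
signature = (2, 2, 0)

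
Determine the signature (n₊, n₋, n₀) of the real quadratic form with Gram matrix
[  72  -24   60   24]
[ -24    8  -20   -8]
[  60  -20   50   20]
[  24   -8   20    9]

Answer: (2, 0, 2)

Derivation:
step 0: pivot 72 → sign +
step 1: pivot 1 → sign +
step 2: row/col 2 already zero → sign 0
step 3: row/col 3 already zero → sign 0
signature = (2, 0, 2)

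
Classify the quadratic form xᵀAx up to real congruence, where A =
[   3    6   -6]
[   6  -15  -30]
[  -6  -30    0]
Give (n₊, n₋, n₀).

step 0: pivot 3 → sign +
step 1: pivot -27 → sign −
step 2: row/col 2 already zero → sign 0
signature = (1, 1, 1)

Answer: (1, 1, 1)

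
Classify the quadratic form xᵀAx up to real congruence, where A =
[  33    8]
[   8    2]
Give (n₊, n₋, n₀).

Answer: (2, 0, 0)

Derivation:
step 0: pivot 33 → sign +
step 1: pivot 2/33 → sign +
signature = (2, 0, 0)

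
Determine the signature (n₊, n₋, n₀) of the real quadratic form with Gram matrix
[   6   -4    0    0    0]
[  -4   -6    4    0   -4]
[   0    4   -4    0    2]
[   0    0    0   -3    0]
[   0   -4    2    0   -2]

step 0: pivot 6 → sign +
step 1: pivot -26/3 → sign −
step 2: pivot -28/13 → sign −
step 3: pivot -3 → sign −
step 4: pivot -1/7 → sign −
signature = (1, 4, 0)

Answer: (1, 4, 0)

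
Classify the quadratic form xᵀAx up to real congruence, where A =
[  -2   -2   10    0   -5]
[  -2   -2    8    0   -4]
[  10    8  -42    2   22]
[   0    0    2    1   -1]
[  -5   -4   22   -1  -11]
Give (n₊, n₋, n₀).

Answer: (3, 2, 0)

Derivation:
step 0: pivot -2 → sign −
step 1: pivot 8 → sign +
step 2: pivot -1/2 → sign −
step 3: pivot 1 → sign +
step 4: pivot 1/2 → sign +
signature = (3, 2, 0)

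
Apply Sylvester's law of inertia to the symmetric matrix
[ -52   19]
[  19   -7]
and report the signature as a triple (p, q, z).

Answer: (0, 2, 0)

Derivation:
step 0: pivot -52 → sign −
step 1: pivot -3/52 → sign −
signature = (0, 2, 0)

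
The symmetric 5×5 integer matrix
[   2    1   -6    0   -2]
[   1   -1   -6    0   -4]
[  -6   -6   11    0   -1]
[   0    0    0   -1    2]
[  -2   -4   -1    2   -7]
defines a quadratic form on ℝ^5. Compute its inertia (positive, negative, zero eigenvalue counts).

step 0: pivot 2 → sign +
step 1: pivot -3/2 → sign −
step 2: pivot -1 → sign −
step 3: pivot -1 → sign −
step 4: pivot 2 → sign +
signature = (2, 3, 0)

Answer: (2, 3, 0)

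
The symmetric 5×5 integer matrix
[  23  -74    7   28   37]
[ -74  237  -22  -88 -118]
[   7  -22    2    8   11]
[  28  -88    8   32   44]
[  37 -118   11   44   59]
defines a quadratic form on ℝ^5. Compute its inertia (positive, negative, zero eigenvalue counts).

step 0: pivot 23 → sign +
step 1: pivot -25/23 → sign −
step 2: pivot 3/25 → sign +
step 3: row/col 3 already zero → sign 0
step 4: row/col 4 already zero → sign 0
signature = (2, 1, 2)

Answer: (2, 1, 2)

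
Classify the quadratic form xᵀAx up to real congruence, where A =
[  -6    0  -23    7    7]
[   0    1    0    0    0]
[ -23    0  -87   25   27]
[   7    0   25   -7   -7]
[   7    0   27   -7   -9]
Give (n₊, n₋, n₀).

step 0: pivot -6 → sign −
step 1: pivot 1 → sign +
step 2: pivot 7/6 → sign +
step 3: pivot -12/7 → sign −
step 4: pivot 1/3 → sign +
signature = (3, 2, 0)

Answer: (3, 2, 0)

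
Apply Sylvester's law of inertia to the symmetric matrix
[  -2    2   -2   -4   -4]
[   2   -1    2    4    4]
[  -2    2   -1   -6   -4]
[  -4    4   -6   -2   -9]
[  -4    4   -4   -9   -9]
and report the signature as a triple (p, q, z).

step 0: pivot -2 → sign −
step 1: pivot 1 → sign +
step 2: pivot 1 → sign +
step 3: pivot 2 → sign +
step 4: pivot -3/2 → sign −
signature = (3, 2, 0)

Answer: (3, 2, 0)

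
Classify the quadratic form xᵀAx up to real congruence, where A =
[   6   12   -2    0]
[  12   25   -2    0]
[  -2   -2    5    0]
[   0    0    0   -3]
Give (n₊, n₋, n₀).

Answer: (3, 1, 0)

Derivation:
step 0: pivot 6 → sign +
step 1: pivot 1 → sign +
step 2: pivot 1/3 → sign +
step 3: pivot -3 → sign −
signature = (3, 1, 0)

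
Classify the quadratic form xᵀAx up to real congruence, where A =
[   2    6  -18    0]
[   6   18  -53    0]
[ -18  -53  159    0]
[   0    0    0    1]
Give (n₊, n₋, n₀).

step 0: pivot 2 → sign +
step 1: pivot -3 → sign −
step 2: pivot 1/3 → sign +
step 3: pivot 1 → sign +
signature = (3, 1, 0)

Answer: (3, 1, 0)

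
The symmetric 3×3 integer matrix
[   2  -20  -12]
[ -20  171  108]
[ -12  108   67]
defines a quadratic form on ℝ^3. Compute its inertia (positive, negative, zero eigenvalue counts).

step 0: pivot 2 → sign +
step 1: pivot -29 → sign −
step 2: pivot -1/29 → sign −
signature = (1, 2, 0)

Answer: (1, 2, 0)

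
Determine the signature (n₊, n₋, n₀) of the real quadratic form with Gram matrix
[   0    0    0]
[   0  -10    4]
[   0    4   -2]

step 0: pivot -10 → sign −
step 1: pivot -2/5 → sign −
step 2: row/col 2 already zero → sign 0
signature = (0, 2, 1)

Answer: (0, 2, 1)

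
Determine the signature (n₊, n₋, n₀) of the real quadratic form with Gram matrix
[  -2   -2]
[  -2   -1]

Answer: (1, 1, 0)

Derivation:
step 0: pivot -2 → sign −
step 1: pivot 1 → sign +
signature = (1, 1, 0)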